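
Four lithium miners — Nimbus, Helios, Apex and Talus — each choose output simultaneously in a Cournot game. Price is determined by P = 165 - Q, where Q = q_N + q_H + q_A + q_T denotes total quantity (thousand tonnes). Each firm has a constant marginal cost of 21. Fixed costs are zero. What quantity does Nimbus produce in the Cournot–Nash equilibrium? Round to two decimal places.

28.80

Each firm earns π_i = (165 - Q)q_i - 21q_i.
Setting ∂π_i/∂q_i = 0 with rivals' quantities fixed: 144 - 2q_i - Σ_{j≠i} q_j = 0.
By symmetry each firm produces the same amount; substituting Σ_{j≠i} q_j = 3q_i yields q_i = 144/5.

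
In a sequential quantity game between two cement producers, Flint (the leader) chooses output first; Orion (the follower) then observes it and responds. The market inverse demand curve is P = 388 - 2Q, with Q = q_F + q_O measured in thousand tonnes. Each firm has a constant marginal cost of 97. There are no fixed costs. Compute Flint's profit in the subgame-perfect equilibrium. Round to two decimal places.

5292.56

Solve by backward induction. Given q_F, the follower Orion maximises π_O = (388 - 2q_F - 2q_O)q_O - 97q_O.
∂π_O/∂q_O = 291 - 2q_F - 4q_O = 0 gives the reaction function q_O = (291 - 2q_F)/4.
Flint substitutes q_O(q_F) into its own profit: π_F = q_F(388 - 2q_F - (291 - 2q_F)/2) - 97q_F = (485/2 - q_F)q_F - 97q_F.
Maximising: ∂π_F/∂q_F = 291/2 - 2q_F = 0, giving q_F = 291/4.
Then q_O = (291 - 2·(291/4))/4 = 291/8.
Price P = 388 - 2·(873/8) = 679/4.
Flint's profit: (679/4 - 97)·(291/4) = 5292.5625.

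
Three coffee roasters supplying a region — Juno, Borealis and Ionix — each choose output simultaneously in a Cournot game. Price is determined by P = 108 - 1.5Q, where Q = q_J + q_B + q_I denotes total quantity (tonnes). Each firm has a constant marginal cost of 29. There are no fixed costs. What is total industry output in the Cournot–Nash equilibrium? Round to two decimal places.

39.50

Each firm earns π_i = (108 - 1.5Q)q_i - 29q_i.
Setting ∂π_i/∂q_i = 0 with rivals' quantities fixed: 79 - 3q_i - (3/2)·Σ_{j≠i} q_j = 0.
By symmetry each firm produces the same amount; substituting Σ_{j≠i} q_j = 2q_i yields q_i = 79/6.
Total output Q = 79/6 + 79/6 + 79/6 = 79/2.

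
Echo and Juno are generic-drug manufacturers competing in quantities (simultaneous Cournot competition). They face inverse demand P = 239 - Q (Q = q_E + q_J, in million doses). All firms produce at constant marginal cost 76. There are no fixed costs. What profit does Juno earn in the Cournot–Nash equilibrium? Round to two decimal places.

2952.11

Each firm earns π_i = (239 - Q)q_i - 76q_i.
Setting ∂π_i/∂q_i = 0 with rivals' quantities fixed: 163 - 2q_i - q_j = 0.
With identical firms every q_j equals q_i, so q_j = q_i and 163 = 3q_i, giving q_i = 163/3.
Price P = 239 - 326/3 = 391/3.
Juno's profit: (391/3 - 76)·(163/3) = 2952.1111.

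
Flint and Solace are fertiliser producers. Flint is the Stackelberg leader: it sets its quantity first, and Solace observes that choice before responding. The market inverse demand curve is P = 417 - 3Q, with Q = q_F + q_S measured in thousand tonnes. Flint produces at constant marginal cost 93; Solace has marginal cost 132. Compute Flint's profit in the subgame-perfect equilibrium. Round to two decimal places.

The follower Solace best-responds to any q_F: π_S = (417 - 3Q)q_S - 132q_S.
∂π_S/∂q_S = 285 - 3q_F - 6q_S = 0 gives the reaction function q_S = (285 - 3q_F)/6.
Flint substitutes q_S(q_F) into its own profit: π_F = q_F(417 - 3q_F - (285 - 3q_F)/2) - 93q_F = (549/2 - (3/2)q_F)q_F - 93q_F.
Maximising: ∂π_F/∂q_F = 363/2 - 3q_F = 0, giving q_F = 121/2.
Then q_S = (285 - 3·(121/2))/6 = 69/4.
Price P = 417 - 3·(311/4) = 735/4.
Flint's profit: (735/4 - 93)·(121/2) = 5490.3750.

5490.38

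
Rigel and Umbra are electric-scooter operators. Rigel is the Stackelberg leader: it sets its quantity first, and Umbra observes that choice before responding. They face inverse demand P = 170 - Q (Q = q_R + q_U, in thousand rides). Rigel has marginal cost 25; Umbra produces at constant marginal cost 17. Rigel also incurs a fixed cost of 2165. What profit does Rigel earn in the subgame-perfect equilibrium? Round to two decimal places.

Solve by backward induction. Given q_R, the follower Umbra maximises π_U = (170 - q_R - q_U)q_U - 17q_U.
∂π_U/∂q_U = 153 - q_R - 2q_U = 0 gives the reaction function q_U = (153 - q_R)/2.
Rigel substitutes q_U(q_R) into its own profit: π_R = q_R(170 - q_R - (153 - q_R)/2) - 25q_R = (187/2 - (1/2)q_R)q_R - 25q_R.
Maximising: ∂π_R/∂q_R = 137/2 - q_R = 0, giving q_R = 137/2.
Then q_U = (153 - 137/2)/2 = 169/4.
Price P = 170 - 443/4 = 237/4.
Rigel's profit: (237/4 - 25)·(137/2) - 2165 = 1449/8.

181.13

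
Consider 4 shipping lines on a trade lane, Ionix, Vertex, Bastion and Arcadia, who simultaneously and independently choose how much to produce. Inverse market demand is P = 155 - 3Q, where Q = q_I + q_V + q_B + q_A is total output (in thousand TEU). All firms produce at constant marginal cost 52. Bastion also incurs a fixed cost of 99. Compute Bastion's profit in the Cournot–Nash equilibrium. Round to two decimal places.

A representative firm's profit is π_i = q_i(155 - 3Q) - 52q_i.
First-order condition (treating rivals' output as given): 103 - 6q_i - 3·Σ_{j≠i} q_j = 0.
With identical firms every q_j equals q_i, so Σ_{j≠i} q_j = 3q_i and 103 = 15q_i, giving q_i = 103/15.
Price P = 155 - 3·(412/15) = 363/5.
Bastion's profit: (363/5 - 52)·(103/15) - 99 = 42.4533.

42.45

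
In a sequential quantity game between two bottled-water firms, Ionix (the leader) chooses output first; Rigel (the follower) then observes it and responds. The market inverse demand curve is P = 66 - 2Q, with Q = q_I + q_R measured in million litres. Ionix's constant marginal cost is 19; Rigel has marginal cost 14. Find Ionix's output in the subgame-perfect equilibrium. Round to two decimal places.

10.50

The follower Rigel best-responds to any q_I: π_R = (66 - 2Q)q_R - 14q_R.
∂π_R/∂q_R = 52 - 2q_I - 4q_R = 0 gives the reaction function q_R = (52 - 2q_I)/4.
The leader anticipates this reaction. Substituting into P = 66 - 2Q gives P = 40 - q_I, so π_I = (40 - q_I)q_I - 19q_I.
Leader FOC: 21 - 2q_I = 0, so q_I = 21/2.
Then q_R = (52 - 2·(21/2))/4 = 31/4.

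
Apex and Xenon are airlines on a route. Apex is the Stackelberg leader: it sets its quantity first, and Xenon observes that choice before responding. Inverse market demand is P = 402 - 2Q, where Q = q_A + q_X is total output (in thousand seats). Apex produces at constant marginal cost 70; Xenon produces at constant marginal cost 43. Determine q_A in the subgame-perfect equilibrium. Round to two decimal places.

Solve by backward induction. Given q_A, the follower Xenon maximises π_X = (402 - 2q_A - 2q_X)q_X - 43q_X.
Follower FOC: 359 - 2q_A - 4q_X = 0, so q_X(q_A) = (359 - 2q_A)/4.
Apex substitutes q_X(q_A) into its own profit: π_A = q_A(402 - 2q_A - (359 - 2q_A)/2) - 70q_A = (445/2 - q_A)q_A - 70q_A.
The leader's first-order condition 305/2 - 2q_A = 0 yields q_A = 305/4.
Then q_X = (359 - 2·(305/4))/4 = 413/8.

76.25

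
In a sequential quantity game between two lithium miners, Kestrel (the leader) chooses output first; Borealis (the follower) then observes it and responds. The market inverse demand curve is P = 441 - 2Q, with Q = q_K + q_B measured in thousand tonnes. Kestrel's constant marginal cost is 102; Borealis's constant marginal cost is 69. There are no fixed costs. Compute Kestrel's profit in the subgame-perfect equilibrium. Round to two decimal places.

Solve by backward induction. Given q_K, the follower Borealis maximises π_B = (441 - 2q_K - 2q_B)q_B - 69q_B.
Follower FOC: 372 - 2q_K - 4q_B = 0, so q_B(q_K) = (372 - 2q_K)/4.
The leader anticipates this reaction. Substituting into P = 441 - 2Q gives P = 255 - q_K, so π_K = (255 - q_K)q_K - 102q_K.
Leader FOC: 153 - 2q_K = 0, so q_K = 153/2.
Then q_B = (372 - 2·(153/2))/4 = 219/4.
Price P = 441 - 2·(525/4) = 357/2.
Kestrel's profit: (357/2 - 102)·(153/2) = 5852.2500.

5852.25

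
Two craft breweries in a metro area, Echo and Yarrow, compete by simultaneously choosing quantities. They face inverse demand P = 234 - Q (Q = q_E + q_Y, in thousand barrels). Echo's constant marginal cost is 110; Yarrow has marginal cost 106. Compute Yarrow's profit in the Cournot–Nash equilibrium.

Echo's profit: π_E = (234 - Q)q_E - (110q_E). Setting ∂π_E/∂q_E = 0: 124 - 2q_E - (q_Y) = 0.
Yarrow's profit: π_Y = (234 - Q)q_Y - (106q_Y). Setting ∂π_Y/∂q_Y = 0: 128 - 2q_Y - (q_E) = 0.
Best responses: q_E = (124 - q_Y)/2, q_Y = (128 - q_E)/2.
Substituting one into the other gives q_E = 40 and q_Y = 44.
Price P = 234 - 84 = 150.
Yarrow's profit: (150 - 106)·44 = 1936.

1936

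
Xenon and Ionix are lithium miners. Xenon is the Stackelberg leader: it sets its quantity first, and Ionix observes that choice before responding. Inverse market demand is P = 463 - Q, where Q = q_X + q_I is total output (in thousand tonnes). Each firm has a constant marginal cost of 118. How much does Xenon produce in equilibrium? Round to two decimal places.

The follower Ionix best-responds to any q_X: π_I = (463 - Q)q_I - 118q_I.
∂π_I/∂q_I = 345 - q_X - 2q_I = 0 gives the reaction function q_I = (345 - q_X)/2.
The leader anticipates this reaction. Substituting into P = 463 - Q gives P = 581/2 - (1/2)q_X, so π_X = (581/2 - (1/2)q_X)q_X - 118q_X.
Maximising: ∂π_X/∂q_X = 345/2 - q_X = 0, giving q_X = 345/2.
Then q_I = (345 - 345/2)/2 = 345/4.

172.50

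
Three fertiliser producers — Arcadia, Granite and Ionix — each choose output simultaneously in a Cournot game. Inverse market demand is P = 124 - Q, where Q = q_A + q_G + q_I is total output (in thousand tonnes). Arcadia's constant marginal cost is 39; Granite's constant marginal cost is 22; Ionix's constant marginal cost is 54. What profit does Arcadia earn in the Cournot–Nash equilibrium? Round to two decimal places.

Arcadia's profit: π_A = (124 - Q)q_A - (39q_A). Setting ∂π_A/∂q_A = 0: 85 - 2q_A - (q_G + q_I) = 0.
Granite's profit: π_G = (124 - Q)q_G - (22q_G). Setting ∂π_G/∂q_G = 0: 102 - 2q_G - (q_A + q_I) = 0.
Ionix's profit: π_I = (124 - Q)q_I - (54q_I). Setting ∂π_I/∂q_I = 0: 70 - 2q_I - (q_A + q_G) = 0.
Adding the 3 conditions: 257 − 2Q − 2Q = 0, i.e. Q = 257/4.
Back-substituting: q_A = (85 − 257/4) = 83/4, q_G = (102 − 257/4) = 151/4, q_I = (70 − 257/4) = 23/4.
Price P = 124 - 257/4 = 239/4.
Arcadia's profit: (239/4 - 39)·(83/4) = 430.5625.

430.56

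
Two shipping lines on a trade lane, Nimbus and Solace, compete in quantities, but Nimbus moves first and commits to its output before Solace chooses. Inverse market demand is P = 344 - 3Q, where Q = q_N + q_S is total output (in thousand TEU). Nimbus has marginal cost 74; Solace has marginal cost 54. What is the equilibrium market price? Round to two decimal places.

Solve by backward induction. Given q_N, the follower Solace maximises π_S = (344 - 3q_N - 3q_S)q_S - 54q_S.
Setting the follower's marginal profit to zero, 290 - 3q_N - 6q_S = 0, i.e. q_S = (290 - 3q_N)/6.
The leader anticipates this reaction. Substituting into P = 344 - 3Q gives P = 199 - (3/2)q_N, so π_N = (199 - (3/2)q_N)q_N - 74q_N.
The leader's first-order condition 125 - 3q_N = 0 yields q_N = 125/3.
Then q_S = (290 - 3·(125/3))/6 = 55/2.
Total output Q = 415/6, so price P = 344 - 3·(415/6) = 273/2.

136.50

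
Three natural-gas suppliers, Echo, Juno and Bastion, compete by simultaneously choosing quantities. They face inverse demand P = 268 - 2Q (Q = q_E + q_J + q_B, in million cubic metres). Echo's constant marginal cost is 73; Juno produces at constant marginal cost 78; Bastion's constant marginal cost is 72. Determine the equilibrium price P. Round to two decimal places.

122.75

Echo's profit: π_E = (268 - 2Q)q_E - (73q_E). Setting ∂π_E/∂q_E = 0: 195 - 4q_E - 2(q_J + q_B) = 0.
Juno's profit: π_J = (268 - 2Q)q_J - (78q_J). Setting ∂π_J/∂q_J = 0: 190 - 4q_J - 2(q_E + q_B) = 0.
Bastion's profit: π_B = (268 - 2Q)q_B - (72q_B). Setting ∂π_B/∂q_B = 0: 196 - 4q_B - 2(q_E + q_J) = 0.
Summing all 3 equations gives 581 − 8Q = 0, hence Q = 581/8.
Back-substituting: q_E = (195 − 581/4)/2 = 199/8, q_J = (190 − 581/4)/2 = 179/8, q_B = (196 − 581/4)/2 = 203/8.
Total output Q = 581/8, so price P = 268 - 2·(581/8) = 491/4.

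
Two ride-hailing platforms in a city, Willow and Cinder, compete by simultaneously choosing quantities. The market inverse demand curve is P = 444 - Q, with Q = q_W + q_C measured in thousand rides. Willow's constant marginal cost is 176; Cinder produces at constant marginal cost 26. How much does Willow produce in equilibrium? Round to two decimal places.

Willow's profit: π_W = (444 - Q)q_W - (176q_W). Setting ∂π_W/∂q_W = 0: 268 - 2q_W - (q_C) = 0.
Cinder's first-order condition: 418 - 2q_C - (q_W) = 0.
So q_W = (268 - q_C)/2 and q_C = (418 - q_W)/2.
Solving the pair: q_W = 118/3, q_C = 568/3.

39.33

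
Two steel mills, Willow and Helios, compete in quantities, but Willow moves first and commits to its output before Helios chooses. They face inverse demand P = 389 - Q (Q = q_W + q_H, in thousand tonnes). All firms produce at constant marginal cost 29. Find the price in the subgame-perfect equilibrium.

119

The follower Helios best-responds to any q_W: π_H = (389 - Q)q_H - 29q_H.
Setting the follower's marginal profit to zero, 360 - q_W - 2q_H = 0, i.e. q_H = (360 - q_W)/2.
Willow substitutes q_H(q_W) into its own profit: π_W = q_W(389 - q_W - (360 - q_W)/2) - 29q_W = (209 - (1/2)q_W)q_W - 29q_W.
Maximising: ∂π_W/∂q_W = 180 - q_W = 0, giving q_W = 180.
Then q_H = (360 - 180)/2 = 90.
Total output Q = 270, so price P = 389 - 270 = 119.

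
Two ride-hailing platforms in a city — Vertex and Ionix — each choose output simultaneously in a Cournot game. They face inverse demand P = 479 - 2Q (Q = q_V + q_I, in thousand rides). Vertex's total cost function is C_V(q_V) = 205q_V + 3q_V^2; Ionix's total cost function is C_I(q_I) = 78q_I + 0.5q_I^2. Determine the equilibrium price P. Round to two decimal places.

Vertex's profit: π_V = (479 - 2Q)q_V - (205q_V + 3q_V²). Setting ∂π_V/∂q_V = 0: 274 - 10q_V - 2(q_I) = 0.
Ionix's first-order condition: 401 - 5q_I - 2(q_V) = 0.
Best responses: q_V = (274 - 2q_I)/10, q_I = (401 - 2q_V)/5.
Solving the pair: q_V = 284/23, q_I = 1731/23.
Total output Q = 87.6087, so price P = 479 - 2·87.6087 = 303.7826.

303.78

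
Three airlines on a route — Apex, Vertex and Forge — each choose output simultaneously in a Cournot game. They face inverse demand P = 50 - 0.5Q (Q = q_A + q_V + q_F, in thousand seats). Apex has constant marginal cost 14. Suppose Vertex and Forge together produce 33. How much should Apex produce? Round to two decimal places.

With rivals' combined output fixed at 33, Apex's profit is π_A = (50 - (1/2)·33 - (1/2)q_A)q_A - (14q_A) = (67/2 - (1/2)q_A)q_A - (14q_A).
∂π_A/∂q_A = 39/2 - q_A = 0, so q_A = 39/2.

19.50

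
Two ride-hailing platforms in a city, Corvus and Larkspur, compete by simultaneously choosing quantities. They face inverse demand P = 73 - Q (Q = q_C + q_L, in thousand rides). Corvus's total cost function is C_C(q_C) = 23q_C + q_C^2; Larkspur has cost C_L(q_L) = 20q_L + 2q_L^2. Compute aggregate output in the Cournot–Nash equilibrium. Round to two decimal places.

Corvus's profit: π_C = (73 - Q)q_C - (23q_C + q_C²). Setting ∂π_C/∂q_C = 0: 50 - 4q_C - (q_L) = 0.
Larkspur's profit: π_L = (73 - Q)q_L - (20q_L + 2q_L²). Setting ∂π_L/∂q_L = 0: 53 - 6q_L - (q_C) = 0.
So q_C = (50 - q_L)/4 and q_L = (53 - q_C)/6.
Solving the pair: q_C = 247/23, q_L = 162/23.
Total output Q = 247/23 + 162/23 = 409/23.

17.78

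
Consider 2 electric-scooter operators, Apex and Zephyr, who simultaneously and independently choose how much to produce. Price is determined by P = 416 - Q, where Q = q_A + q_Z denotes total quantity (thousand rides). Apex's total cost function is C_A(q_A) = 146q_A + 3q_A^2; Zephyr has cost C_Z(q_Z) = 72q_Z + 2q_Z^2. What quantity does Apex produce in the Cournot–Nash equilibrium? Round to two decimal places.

27.15

Apex's profit: π_A = (416 - Q)q_A - (146q_A + 3q_A²). Setting ∂π_A/∂q_A = 0: 270 - 8q_A - (q_Z) = 0.
Zephyr's profit: π_Z = (416 - Q)q_Z - (72q_Z + 2q_Z²). Setting ∂π_Z/∂q_Z = 0: 344 - 6q_Z - (q_A) = 0.
Best responses: q_A = (270 - q_Z)/8, q_Z = (344 - q_A)/6.
Solving the pair: q_A = 1276/47, q_Z = 52.8085.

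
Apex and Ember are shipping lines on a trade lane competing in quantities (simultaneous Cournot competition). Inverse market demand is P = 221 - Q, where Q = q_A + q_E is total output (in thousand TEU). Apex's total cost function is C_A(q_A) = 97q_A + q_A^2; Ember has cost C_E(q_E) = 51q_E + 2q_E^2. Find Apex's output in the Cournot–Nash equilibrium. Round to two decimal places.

Apex's profit: π_A = (221 - Q)q_A - (97q_A + q_A²). Setting ∂π_A/∂q_A = 0: 124 - 4q_A - (q_E) = 0.
Ember's first-order condition: 170 - 6q_E - (q_A) = 0.
So q_A = (124 - q_E)/4 and q_E = (170 - q_A)/6.
Solving the pair: q_A = 574/23, q_E = 556/23.

24.96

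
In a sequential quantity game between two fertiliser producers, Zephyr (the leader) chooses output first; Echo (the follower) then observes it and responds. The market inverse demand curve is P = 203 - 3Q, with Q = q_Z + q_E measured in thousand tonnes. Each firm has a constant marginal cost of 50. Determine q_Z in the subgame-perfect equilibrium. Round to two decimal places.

25.50

The follower Echo best-responds to any q_Z: π_E = (203 - 3Q)q_E - 50q_E.
∂π_E/∂q_E = 153 - 3q_Z - 6q_E = 0 gives the reaction function q_E = (153 - 3q_Z)/6.
Zephyr substitutes q_E(q_Z) into its own profit: π_Z = q_Z(203 - 3q_Z - (153 - 3q_Z)/2) - 50q_Z = (253/2 - (3/2)q_Z)q_Z - 50q_Z.
Leader FOC: 153/2 - 3q_Z = 0, so q_Z = 51/2.
Then q_E = (153 - 3·(51/2))/6 = 51/4.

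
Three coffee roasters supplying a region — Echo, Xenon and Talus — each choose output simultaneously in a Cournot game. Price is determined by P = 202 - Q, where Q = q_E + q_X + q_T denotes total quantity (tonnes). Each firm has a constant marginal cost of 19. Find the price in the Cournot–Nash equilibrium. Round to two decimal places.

A representative firm's profit is π_i = q_i(202 - Q) - 19q_i.
First-order condition (treating rivals' output as given): 183 - 2q_i - Σ_{j≠i} q_j = 0.
By symmetry each firm produces the same amount; substituting Σ_{j≠i} q_j = 2q_i yields q_i = 183/4.
Total output Q = 549/4, so price P = 202 - 549/4 = 259/4.

64.75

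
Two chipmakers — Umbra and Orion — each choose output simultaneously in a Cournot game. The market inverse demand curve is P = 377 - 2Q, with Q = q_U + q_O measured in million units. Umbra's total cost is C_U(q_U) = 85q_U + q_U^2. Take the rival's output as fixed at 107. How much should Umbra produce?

With the rival's output fixed at 107, Umbra's profit is π_U = (377 - 2·107 - 2q_U)q_U - (85q_U + q_U²) = (163 - 2q_U)q_U - (85q_U + q_U²).
∂π_U/∂q_U = 78 - 6q_U = 0, so q_U = 13.

13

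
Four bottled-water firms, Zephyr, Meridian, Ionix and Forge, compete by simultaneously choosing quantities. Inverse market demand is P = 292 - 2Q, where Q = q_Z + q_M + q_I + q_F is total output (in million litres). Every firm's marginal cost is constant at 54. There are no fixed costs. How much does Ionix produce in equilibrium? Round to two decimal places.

23.80

A representative firm's profit is π_i = q_i(292 - 2Q) - 54q_i.
First-order condition (treating rivals' output as given): 238 - 4q_i - 2·Σ_{j≠i} q_j = 0.
By symmetry each firm produces the same amount; substituting Σ_{j≠i} q_j = 3q_i yields q_i = 238/10 = 119/5.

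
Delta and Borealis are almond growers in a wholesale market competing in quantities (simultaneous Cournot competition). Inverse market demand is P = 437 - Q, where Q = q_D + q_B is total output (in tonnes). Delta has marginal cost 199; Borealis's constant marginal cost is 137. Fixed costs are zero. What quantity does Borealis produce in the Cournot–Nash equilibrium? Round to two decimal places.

Delta's profit: π_D = (437 - Q)q_D - (199q_D). Setting ∂π_D/∂q_D = 0: 238 - 2q_D - (q_B) = 0.
Borealis's profit: π_B = (437 - Q)q_B - (137q_B). Setting ∂π_B/∂q_B = 0: 300 - 2q_B - (q_D) = 0.
So q_D = (238 - q_B)/2 and q_B = (300 - q_D)/2.
Substituting one into the other gives q_D = 176/3 and q_B = 362/3.

120.67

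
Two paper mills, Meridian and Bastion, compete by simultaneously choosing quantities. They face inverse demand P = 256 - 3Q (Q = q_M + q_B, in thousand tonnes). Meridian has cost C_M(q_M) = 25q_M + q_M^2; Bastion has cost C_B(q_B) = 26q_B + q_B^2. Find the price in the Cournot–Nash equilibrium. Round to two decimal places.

130.27

Meridian's profit: π_M = (256 - 3Q)q_M - (25q_M + q_M²). Setting ∂π_M/∂q_M = 0: 231 - 8q_M - 3(q_B) = 0.
Bastion's profit: π_B = (256 - 3Q)q_B - (26q_B + q_B²). Setting ∂π_B/∂q_B = 0: 230 - 8q_B - 3(q_M) = 0.
Best responses: q_M = (231 - 3q_B)/8, q_B = (230 - 3q_M)/8.
Substituting one into the other gives q_M = 1158/55 and q_B = 1147/55.
Total output Q = 461/11, so price P = 256 - 3·(461/11) = 1433/11.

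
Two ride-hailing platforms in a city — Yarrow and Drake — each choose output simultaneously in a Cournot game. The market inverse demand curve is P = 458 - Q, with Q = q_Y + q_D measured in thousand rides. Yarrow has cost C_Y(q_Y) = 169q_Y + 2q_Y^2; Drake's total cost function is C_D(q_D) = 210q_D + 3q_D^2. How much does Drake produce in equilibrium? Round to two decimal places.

Yarrow's profit: π_Y = (458 - Q)q_Y - (169q_Y + 2q_Y²). Setting ∂π_Y/∂q_Y = 0: 289 - 6q_Y - (q_D) = 0.
Drake's profit: π_D = (458 - Q)q_D - (210q_D + 3q_D²). Setting ∂π_D/∂q_D = 0: 248 - 8q_D - (q_Y) = 0.
Rearranging gives the reaction functions q_Y = (289 - q_D)/6 and q_D = (248 - q_Y)/8.
Solving the pair: q_Y = 43.9149, q_D = 1199/47.

25.51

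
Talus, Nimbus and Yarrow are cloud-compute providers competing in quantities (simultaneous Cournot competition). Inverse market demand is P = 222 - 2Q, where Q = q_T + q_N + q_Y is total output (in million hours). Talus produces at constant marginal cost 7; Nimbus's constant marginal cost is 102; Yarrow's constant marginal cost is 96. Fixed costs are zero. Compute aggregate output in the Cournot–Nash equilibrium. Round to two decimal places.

Talus's profit: π_T = (222 - 2Q)q_T - (7q_T). Setting ∂π_T/∂q_T = 0: 215 - 4q_T - 2(q_N + q_Y) = 0.
Nimbus's first-order condition: 120 - 4q_N - 2(q_T + q_Y) = 0.
Yarrow's first-order condition: 126 - 4q_Y - 2(q_T + q_N) = 0.
Summing all 3 equations gives 461 − 8Q = 0, hence Q = 461/8.
Back-substituting: q_T = (215 − 461/4)/2 = 399/8, q_N = (120 − 461/4)/2 = 19/8, q_Y = (126 − 461/4)/2 = 43/8.
Total output Q = 399/8 + 19/8 + 43/8 = 461/8.

57.63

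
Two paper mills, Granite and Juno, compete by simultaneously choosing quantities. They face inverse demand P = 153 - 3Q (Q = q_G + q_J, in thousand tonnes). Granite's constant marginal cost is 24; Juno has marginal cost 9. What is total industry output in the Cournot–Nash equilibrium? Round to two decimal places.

Granite's profit: π_G = (153 - 3Q)q_G - (24q_G). Setting ∂π_G/∂q_G = 0: 129 - 6q_G - 3(q_J) = 0.
Juno's profit: π_J = (153 - 3Q)q_J - (9q_J). Setting ∂π_J/∂q_J = 0: 144 - 6q_J - 3(q_G) = 0.
Rearranging gives the reaction functions q_G = (129 - 3q_J)/6 and q_J = (144 - 3q_G)/6.
Substituting one into the other gives q_G = 38/3 and q_J = 53/3.
Total output Q = 38/3 + 53/3 = 91/3.

30.33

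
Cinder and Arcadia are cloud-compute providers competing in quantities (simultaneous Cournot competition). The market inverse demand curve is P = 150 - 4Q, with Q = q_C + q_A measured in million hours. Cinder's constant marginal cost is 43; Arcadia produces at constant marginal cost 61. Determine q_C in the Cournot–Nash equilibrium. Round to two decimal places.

Cinder's profit: π_C = (150 - 4Q)q_C - (43q_C). Setting ∂π_C/∂q_C = 0: 107 - 8q_C - 4(q_A) = 0.
Arcadia's profit: π_A = (150 - 4Q)q_A - (61q_A). Setting ∂π_A/∂q_A = 0: 89 - 8q_A - 4(q_C) = 0.
Rearranging gives the reaction functions q_C = (107 - 4q_A)/8 and q_A = (89 - 4q_C)/8.
Solving the pair: q_C = 125/12, q_A = 71/12.

10.42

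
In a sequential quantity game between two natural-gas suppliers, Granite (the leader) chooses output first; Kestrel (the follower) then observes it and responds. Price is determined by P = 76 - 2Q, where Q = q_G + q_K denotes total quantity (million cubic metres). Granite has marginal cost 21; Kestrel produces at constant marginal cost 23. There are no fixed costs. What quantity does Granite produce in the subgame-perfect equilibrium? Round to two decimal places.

14.25

The follower Kestrel best-responds to any q_G: π_K = (76 - 2Q)q_K - 23q_K.
Setting the follower's marginal profit to zero, 53 - 2q_G - 4q_K = 0, i.e. q_K = (53 - 2q_G)/4.
Granite substitutes q_K(q_G) into its own profit: π_G = q_G(76 - 2q_G - (53 - 2q_G)/2) - 21q_G = (99/2 - q_G)q_G - 21q_G.
The leader's first-order condition 57/2 - 2q_G = 0 yields q_G = 57/4.
Then q_K = (53 - 2·(57/4))/4 = 49/8.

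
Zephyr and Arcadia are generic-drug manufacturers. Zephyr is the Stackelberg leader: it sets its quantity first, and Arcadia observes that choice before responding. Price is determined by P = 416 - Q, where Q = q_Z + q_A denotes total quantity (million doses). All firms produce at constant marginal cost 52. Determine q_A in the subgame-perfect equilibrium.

The follower Arcadia best-responds to any q_Z: π_A = (416 - Q)q_A - 52q_A.
Follower FOC: 364 - q_Z - 2q_A = 0, so q_A(q_Z) = (364 - q_Z)/2.
The leader anticipates this reaction. Substituting into P = 416 - Q gives P = 234 - (1/2)q_Z, so π_Z = (234 - (1/2)q_Z)q_Z - 52q_Z.
Leader FOC: 182 - q_Z = 0, so q_Z = 182.
Then q_A = (364 - 182)/2 = 91.

91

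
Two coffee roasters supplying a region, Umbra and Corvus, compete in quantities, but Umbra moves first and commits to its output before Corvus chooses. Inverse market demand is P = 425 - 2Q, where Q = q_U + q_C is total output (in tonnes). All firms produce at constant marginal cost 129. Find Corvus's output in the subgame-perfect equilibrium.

The follower Corvus best-responds to any q_U: π_C = (425 - 2Q)q_C - 129q_C.
Setting the follower's marginal profit to zero, 296 - 2q_U - 4q_C = 0, i.e. q_C = (296 - 2q_U)/4.
The leader anticipates this reaction. Substituting into P = 425 - 2Q gives P = 277 - q_U, so π_U = (277 - q_U)q_U - 129q_U.
The leader's first-order condition 148 - 2q_U = 0 yields q_U = 74.
Then q_C = (296 - 2·74)/4 = 37.

37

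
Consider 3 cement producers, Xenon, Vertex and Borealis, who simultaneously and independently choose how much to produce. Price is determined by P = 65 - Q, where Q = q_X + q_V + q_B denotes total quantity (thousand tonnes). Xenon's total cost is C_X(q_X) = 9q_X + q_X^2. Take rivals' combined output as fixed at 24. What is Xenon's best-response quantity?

With rivals' combined output fixed at 24, Xenon's profit is π_X = (65 - 24 - q_X)q_X - (9q_X + q_X²) = (41 - q_X)q_X - (9q_X + q_X²).
∂π_X/∂q_X = 32 - 4q_X = 0, so q_X = 8.

8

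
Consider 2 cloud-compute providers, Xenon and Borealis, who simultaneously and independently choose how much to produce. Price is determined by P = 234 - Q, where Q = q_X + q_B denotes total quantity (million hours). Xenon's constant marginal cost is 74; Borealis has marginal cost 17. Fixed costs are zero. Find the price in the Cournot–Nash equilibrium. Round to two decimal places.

Xenon's profit: π_X = (234 - Q)q_X - (74q_X). Setting ∂π_X/∂q_X = 0: 160 - 2q_X - (q_B) = 0.
Borealis's profit: π_B = (234 - Q)q_B - (17q_B). Setting ∂π_B/∂q_B = 0: 217 - 2q_B - (q_X) = 0.
Best responses: q_X = (160 - q_B)/2, q_B = (217 - q_X)/2.
Solving the pair: q_X = 103/3, q_B = 274/3.
Total output Q = 377/3, so price P = 234 - 377/3 = 325/3.

108.33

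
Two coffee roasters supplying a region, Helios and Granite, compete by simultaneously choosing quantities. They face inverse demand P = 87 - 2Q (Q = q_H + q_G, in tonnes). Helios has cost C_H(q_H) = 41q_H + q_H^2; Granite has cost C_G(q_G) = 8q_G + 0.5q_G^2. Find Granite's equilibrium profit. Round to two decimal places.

539.66

Helios's profit: π_H = (87 - 2Q)q_H - (41q_H + q_H²). Setting ∂π_H/∂q_H = 0: 46 - 6q_H - 2(q_G) = 0.
Granite's first-order condition: 79 - 5q_G - 2(q_H) = 0.
Rearranging gives the reaction functions q_H = (46 - 2q_G)/6 and q_G = (79 - 2q_H)/5.
Substituting one into the other gives q_H = 36/13 and q_G = 191/13.
Price P = 87 - 2·(227/13) = 677/13.
Granite's profit: (677/13)·(191/13) - 8·(191/13) - (1/2)(191/13)² = 539.6598.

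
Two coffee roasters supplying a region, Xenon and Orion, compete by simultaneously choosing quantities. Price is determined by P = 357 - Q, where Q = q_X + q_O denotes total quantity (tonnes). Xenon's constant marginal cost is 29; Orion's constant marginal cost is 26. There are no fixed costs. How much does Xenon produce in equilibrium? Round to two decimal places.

Xenon's profit: π_X = (357 - Q)q_X - (29q_X). Setting ∂π_X/∂q_X = 0: 328 - 2q_X - (q_O) = 0.
Orion's first-order condition: 331 - 2q_O - (q_X) = 0.
Rearranging gives the reaction functions q_X = (328 - q_O)/2 and q_O = (331 - q_X)/2.
Solving the pair: q_X = 325/3, q_O = 334/3.

108.33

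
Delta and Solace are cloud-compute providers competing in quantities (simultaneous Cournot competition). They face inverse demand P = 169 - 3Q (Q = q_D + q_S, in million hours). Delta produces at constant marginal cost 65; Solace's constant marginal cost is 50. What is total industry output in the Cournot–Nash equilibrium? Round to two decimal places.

24.78

Delta's profit: π_D = (169 - 3Q)q_D - (65q_D). Setting ∂π_D/∂q_D = 0: 104 - 6q_D - 3(q_S) = 0.
Solace's first-order condition: 119 - 6q_S - 3(q_D) = 0.
So q_D = (104 - 3q_S)/6 and q_S = (119 - 3q_D)/6.
Substituting one into the other gives q_D = 89/9 and q_S = 134/9.
Total output Q = 89/9 + 134/9 = 223/9.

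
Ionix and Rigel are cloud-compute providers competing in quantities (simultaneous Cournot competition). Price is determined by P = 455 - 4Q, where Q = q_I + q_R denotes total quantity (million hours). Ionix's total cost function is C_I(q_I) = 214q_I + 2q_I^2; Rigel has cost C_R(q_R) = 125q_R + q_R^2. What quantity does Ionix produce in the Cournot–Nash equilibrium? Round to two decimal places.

10.48

Ionix's profit: π_I = (455 - 4Q)q_I - (214q_I + 2q_I²). Setting ∂π_I/∂q_I = 0: 241 - 12q_I - 4(q_R) = 0.
Rigel's profit: π_R = (455 - 4Q)q_R - (125q_R + q_R²). Setting ∂π_R/∂q_R = 0: 330 - 10q_R - 4(q_I) = 0.
Best responses: q_I = (241 - 4q_R)/12, q_R = (330 - 4q_I)/10.
Substituting one into the other gives q_I = 545/52 and q_R = 749/26.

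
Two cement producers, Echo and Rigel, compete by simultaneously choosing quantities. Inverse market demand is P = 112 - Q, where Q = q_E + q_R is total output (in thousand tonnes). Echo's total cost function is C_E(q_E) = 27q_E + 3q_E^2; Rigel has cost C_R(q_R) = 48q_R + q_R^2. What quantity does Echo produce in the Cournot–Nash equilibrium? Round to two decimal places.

8.90

Echo's profit: π_E = (112 - Q)q_E - (27q_E + 3q_E²). Setting ∂π_E/∂q_E = 0: 85 - 8q_E - (q_R) = 0.
Rigel's first-order condition: 64 - 4q_R - (q_E) = 0.
Best responses: q_E = (85 - q_R)/8, q_R = (64 - q_E)/4.
Substituting one into the other gives q_E = 276/31 and q_R = 427/31.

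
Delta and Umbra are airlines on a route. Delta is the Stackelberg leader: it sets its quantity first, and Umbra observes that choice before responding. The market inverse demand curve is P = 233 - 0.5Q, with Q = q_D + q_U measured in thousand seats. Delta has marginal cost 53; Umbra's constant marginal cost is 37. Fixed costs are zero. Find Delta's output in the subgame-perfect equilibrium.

Solve by backward induction. Given q_D, the follower Umbra maximises π_U = (233 - (1/2)q_D - (1/2)q_U)q_U - 37q_U.
Setting the follower's marginal profit to zero, 196 - (1/2)q_D - q_U = 0, i.e. q_U = (196 - (1/2)q_D).
The leader anticipates this reaction. Substituting into P = 233 - 0.5Q gives P = 135 - (1/4)q_D, so π_D = (135 - (1/4)q_D)q_D - 53q_D.
The leader's first-order condition 82 - (1/2)q_D = 0 yields q_D = 164.
Then q_U = (196 - (1/2)·164) = 114.

164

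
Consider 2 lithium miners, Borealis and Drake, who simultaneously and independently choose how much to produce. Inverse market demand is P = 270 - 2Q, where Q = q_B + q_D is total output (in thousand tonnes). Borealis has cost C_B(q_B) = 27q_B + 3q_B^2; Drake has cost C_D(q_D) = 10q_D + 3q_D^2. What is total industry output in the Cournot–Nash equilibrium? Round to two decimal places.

41.92

Borealis's profit: π_B = (270 - 2Q)q_B - (27q_B + 3q_B²). Setting ∂π_B/∂q_B = 0: 243 - 10q_B - 2(q_D) = 0.
Drake's profit: π_D = (270 - 2Q)q_D - (10q_D + 3q_D²). Setting ∂π_D/∂q_D = 0: 260 - 10q_D - 2(q_B) = 0.
Best responses: q_B = (243 - 2q_D)/10, q_D = (260 - 2q_B)/10.
Solving the pair: q_B = 955/48, q_D = 1057/48.
Total output Q = 955/48 + 1057/48 = 503/12.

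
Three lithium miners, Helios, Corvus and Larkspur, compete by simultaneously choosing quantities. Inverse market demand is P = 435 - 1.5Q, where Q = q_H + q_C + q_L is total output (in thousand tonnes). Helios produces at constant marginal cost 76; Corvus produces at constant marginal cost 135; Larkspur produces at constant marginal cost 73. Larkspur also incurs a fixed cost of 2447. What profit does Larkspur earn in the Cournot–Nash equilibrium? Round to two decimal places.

5150.04

Helios's profit: π_H = (435 - 1.5Q)q_H - (76q_H). Setting ∂π_H/∂q_H = 0: 359 - 3q_H - (3/2)(q_C + q_L) = 0.
Corvus's profit: π_C = (435 - 1.5Q)q_C - (135q_C). Setting ∂π_C/∂q_C = 0: 300 - 3q_C - (3/2)(q_H + q_L) = 0.
Larkspur's first-order condition: 362 - 3q_L - (3/2)(q_H + q_C) = 0.
Summing all 3 equations gives 1021 − 6Q = 0, hence Q = 1021/6.
Back-substituting: q_H = (359 − 1021/4)/(3/2) = 415/6, q_C = (300 − 1021/4)/(3/2) = 179/6, q_L = (362 − 1021/4)/(3/2) = 427/6.
Price P = 435 - (3/2)·(1021/6) = 719/4.
Larkspur's profit: (719/4 - 73)·(427/6) - 2447 = 5150.0417.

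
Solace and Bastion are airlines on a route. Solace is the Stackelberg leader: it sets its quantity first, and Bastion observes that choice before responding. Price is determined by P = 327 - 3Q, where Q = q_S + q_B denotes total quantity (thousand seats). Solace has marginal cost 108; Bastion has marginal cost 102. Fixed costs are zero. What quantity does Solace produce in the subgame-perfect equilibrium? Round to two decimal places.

35.50

Solve by backward induction. Given q_S, the follower Bastion maximises π_B = (327 - 3q_S - 3q_B)q_B - 102q_B.
∂π_B/∂q_B = 225 - 3q_S - 6q_B = 0 gives the reaction function q_B = (225 - 3q_S)/6.
The leader anticipates this reaction. Substituting into P = 327 - 3Q gives P = 429/2 - (3/2)q_S, so π_S = (429/2 - (3/2)q_S)q_S - 108q_S.
The leader's first-order condition 213/2 - 3q_S = 0 yields q_S = 71/2.
Then q_B = (225 - 3·(71/2))/6 = 79/4.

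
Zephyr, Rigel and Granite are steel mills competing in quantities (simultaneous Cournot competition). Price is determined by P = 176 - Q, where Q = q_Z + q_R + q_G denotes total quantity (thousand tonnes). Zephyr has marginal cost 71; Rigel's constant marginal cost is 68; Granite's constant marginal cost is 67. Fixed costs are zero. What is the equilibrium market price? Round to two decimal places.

95.50

Zephyr's profit: π_Z = (176 - Q)q_Z - (71q_Z). Setting ∂π_Z/∂q_Z = 0: 105 - 2q_Z - (q_R + q_G) = 0.
Rigel's first-order condition: 108 - 2q_R - (q_Z + q_G) = 0.
Granite's profit: π_G = (176 - Q)q_G - (67q_G). Setting ∂π_G/∂q_G = 0: 109 - 2q_G - (q_Z + q_R) = 0.
Adding the 3 first-order conditions: 322 − 4Q = 0, so Q = 161/2.
Back-substituting: q_Z = (105 − 161/2) = 49/2, q_R = (108 − 161/2) = 55/2, q_G = (109 − 161/2) = 57/2.
Total output Q = 161/2, so price P = 176 - 161/2 = 191/2.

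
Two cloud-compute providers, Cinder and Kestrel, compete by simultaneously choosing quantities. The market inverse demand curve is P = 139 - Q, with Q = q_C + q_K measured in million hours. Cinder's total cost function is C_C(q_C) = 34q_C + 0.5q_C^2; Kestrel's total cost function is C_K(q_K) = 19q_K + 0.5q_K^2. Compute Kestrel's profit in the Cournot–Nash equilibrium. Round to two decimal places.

1524.02

Cinder's profit: π_C = (139 - Q)q_C - (34q_C + (1/2)q_C²). Setting ∂π_C/∂q_C = 0: 105 - 3q_C - (q_K) = 0.
Kestrel's profit: π_K = (139 - Q)q_K - (19q_K + (1/2)q_K²). Setting ∂π_K/∂q_K = 0: 120 - 3q_K - (q_C) = 0.
So q_C = (105 - q_K)/3 and q_K = (120 - q_C)/3.
Substituting one into the other gives q_C = 195/8 and q_K = 255/8.
Price P = 139 - 225/4 = 331/4.
Kestrel's profit: (331/4)·(255/8) - 19·(255/8) - (1/2)(255/8)² = 1524.0234.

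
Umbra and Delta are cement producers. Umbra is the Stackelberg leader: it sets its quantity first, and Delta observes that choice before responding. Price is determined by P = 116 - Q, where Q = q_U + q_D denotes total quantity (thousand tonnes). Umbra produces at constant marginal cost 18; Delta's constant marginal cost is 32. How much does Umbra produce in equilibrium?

56

The follower Delta best-responds to any q_U: π_D = (116 - Q)q_D - 32q_D.
∂π_D/∂q_D = 84 - q_U - 2q_D = 0 gives the reaction function q_D = (84 - q_U)/2.
Umbra substitutes q_D(q_U) into its own profit: π_U = q_U(116 - q_U - (84 - q_U)/2) - 18q_U = (74 - (1/2)q_U)q_U - 18q_U.
Maximising: ∂π_U/∂q_U = 56 - q_U = 0, giving q_U = 56.
Then q_D = (84 - 56)/2 = 14.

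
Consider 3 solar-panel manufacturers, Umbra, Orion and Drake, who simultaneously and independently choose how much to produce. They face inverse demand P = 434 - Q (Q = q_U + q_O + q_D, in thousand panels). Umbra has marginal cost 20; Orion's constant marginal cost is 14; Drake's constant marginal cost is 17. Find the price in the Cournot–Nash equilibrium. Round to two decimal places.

Umbra's profit: π_U = (434 - Q)q_U - (20q_U). Setting ∂π_U/∂q_U = 0: 414 - 2q_U - (q_O + q_D) = 0.
Orion's profit: π_O = (434 - Q)q_O - (14q_O). Setting ∂π_O/∂q_O = 0: 420 - 2q_O - (q_U + q_D) = 0.
Drake's profit: π_D = (434 - Q)q_D - (17q_D). Setting ∂π_D/∂q_D = 0: 417 - 2q_D - (q_U + q_O) = 0.
Adding the 3 first-order conditions: 1251 − 4Q = 0, so Q = 1251/4.
Back-substituting: q_U = (414 − 1251/4) = 405/4, q_O = (420 − 1251/4) = 429/4, q_D = (417 − 1251/4) = 417/4.
Total output Q = 1251/4, so price P = 434 - 1251/4 = 485/4.

121.25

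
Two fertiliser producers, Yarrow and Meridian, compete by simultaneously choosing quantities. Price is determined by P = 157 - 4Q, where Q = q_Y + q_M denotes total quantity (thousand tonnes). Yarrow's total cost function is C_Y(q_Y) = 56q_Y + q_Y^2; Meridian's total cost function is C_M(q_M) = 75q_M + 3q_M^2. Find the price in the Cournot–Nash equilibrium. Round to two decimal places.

108.55

Yarrow's profit: π_Y = (157 - 4Q)q_Y - (56q_Y + q_Y²). Setting ∂π_Y/∂q_Y = 0: 101 - 10q_Y - 4(q_M) = 0.
Meridian's first-order condition: 82 - 14q_M - 4(q_Y) = 0.
Best responses: q_Y = (101 - 4q_M)/10, q_M = (82 - 4q_Y)/14.
Substituting one into the other gives q_Y = 543/62 and q_M = 104/31.
Total output Q = 751/62, so price P = 157 - 4·(751/62) = 108.5484.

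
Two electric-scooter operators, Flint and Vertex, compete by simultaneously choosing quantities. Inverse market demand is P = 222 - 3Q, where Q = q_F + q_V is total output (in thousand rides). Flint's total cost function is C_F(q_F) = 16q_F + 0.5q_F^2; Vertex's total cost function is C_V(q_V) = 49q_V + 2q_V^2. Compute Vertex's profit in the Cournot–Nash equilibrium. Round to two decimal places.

Flint's profit: π_F = (222 - 3Q)q_F - (16q_F + (1/2)q_F²). Setting ∂π_F/∂q_F = 0: 206 - 7q_F - 3(q_V) = 0.
Vertex's first-order condition: 173 - 10q_V - 3(q_F) = 0.
So q_F = (206 - 3q_V)/7 and q_V = (173 - 3q_F)/10.
Solving the pair: q_F = 1541/61, q_V = 593/61.
Price P = 222 - 3·34.9836 = 117.0492.
Vertex's profit: 117.0492·(593/61) - 49·(593/61) - 2(593/61)² = 472.5195.

472.52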